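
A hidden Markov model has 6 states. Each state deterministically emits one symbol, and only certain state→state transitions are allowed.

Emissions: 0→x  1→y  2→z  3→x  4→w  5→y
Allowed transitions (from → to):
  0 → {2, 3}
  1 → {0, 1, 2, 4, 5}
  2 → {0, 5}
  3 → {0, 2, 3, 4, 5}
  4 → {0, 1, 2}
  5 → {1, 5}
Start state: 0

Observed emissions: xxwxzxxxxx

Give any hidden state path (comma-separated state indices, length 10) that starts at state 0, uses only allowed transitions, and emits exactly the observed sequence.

  t0 'x' -> {0,3}, take 0 (start)
  t1 'x' -> {0,3}, take 3 (0->3 ok)
  t2 'w' -> {4}, take 4 (3->4 ok)
  t3 'x' -> {0,3}, take 0 (4->0 ok)
  t4 'z' -> {2}, take 2 (0->2 ok)
  t5 'x' -> {0,3}, take 0 (2->0 ok)
  t6 'x' -> {0,3}, take 3 (0->3 ok)
  t7 'x' -> {0,3}, take 3 (3->3 ok)
  t8 'x' -> {0,3}, take 3 (3->3 ok)
  t9 'x' -> {0,3}, take 3 (3->3 ok)

0,3,4,0,2,0,3,3,3,3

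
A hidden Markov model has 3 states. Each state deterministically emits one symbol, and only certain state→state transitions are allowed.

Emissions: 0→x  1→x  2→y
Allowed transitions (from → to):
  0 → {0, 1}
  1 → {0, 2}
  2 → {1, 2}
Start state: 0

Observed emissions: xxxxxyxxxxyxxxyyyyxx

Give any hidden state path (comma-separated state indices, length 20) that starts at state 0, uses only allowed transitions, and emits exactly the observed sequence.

0,0,0,0,1,2,1,0,0,1,2,1,0,1,2,2,2,2,1,0

  t0 'x' -> {0,1}, take 0 (start)
  t1 'x' -> {0,1}, take 0 (0->0 ok)
  t2 'x' -> {0,1}, take 0 (0->0 ok)
  t3 'x' -> {0,1}, take 0 (0->0 ok)
  t4 'x' -> {0,1}, take 1 (0->1 ok)
  t5 'y' -> {2}, take 2 (1->2 ok)
  t6 'x' -> {0,1}, take 1 (2->1 ok)
  t7 'x' -> {0,1}, take 0 (1->0 ok)
  t8 'x' -> {0,1}, take 0 (0->0 ok)
  t9 'x' -> {0,1}, take 1 (0->1 ok)
  t10 'y' -> {2}, take 2 (1->2 ok)
  t11 'x' -> {0,1}, take 1 (2->1 ok)
  t12 'x' -> {0,1}, take 0 (1->0 ok)
  t13 'x' -> {0,1}, take 1 (0->1 ok)
  t14 'y' -> {2}, take 2 (1->2 ok)
  t15 'y' -> {2}, take 2 (2->2 ok)
  t16 'y' -> {2}, take 2 (2->2 ok)
  t17 'y' -> {2}, take 2 (2->2 ok)
  t18 'x' -> {0,1}, take 1 (2->1 ok)
  t19 'x' -> {0,1}, take 0 (1->0 ok)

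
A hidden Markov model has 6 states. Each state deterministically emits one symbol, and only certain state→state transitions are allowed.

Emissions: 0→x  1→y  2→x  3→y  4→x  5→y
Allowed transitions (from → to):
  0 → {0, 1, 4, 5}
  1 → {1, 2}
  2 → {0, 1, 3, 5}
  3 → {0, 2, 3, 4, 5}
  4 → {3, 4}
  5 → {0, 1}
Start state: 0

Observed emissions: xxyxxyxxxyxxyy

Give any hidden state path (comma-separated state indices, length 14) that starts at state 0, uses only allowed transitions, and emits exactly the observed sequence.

  0: obs=x cand={0,2,4} pick 0 [start]
  1: obs=x cand={0,2,4} pick 0 [0->0 ok]
  2: obs=y cand={1,3,5} pick 5 [0->5 ok]
  3: obs=x cand={0,2,4} pick 0 [5->0 ok]
  4: obs=x cand={0,2,4} pick 4 [0->4 ok]
  5: obs=y cand={1,3,5} pick 3 [4->3 ok]
  6: obs=x cand={0,2,4} pick 0 [3->0 ok]
  7: obs=x cand={0,2,4} pick 0 [0->0 ok]
  8: obs=x cand={0,2,4} pick 4 [0->4 ok]
  9: obs=y cand={1,3,5} pick 3 [4->3 ok]
  10: obs=x cand={0,2,4} pick 4 [3->4 ok]
  11: obs=x cand={0,2,4} pick 4 [4->4 ok]
  12: obs=y cand={1,3,5} pick 3 [4->3 ok]
  13: obs=y cand={1,3,5} pick 3 [3->3 ok]

0,0,5,0,4,3,0,0,4,3,4,4,3,3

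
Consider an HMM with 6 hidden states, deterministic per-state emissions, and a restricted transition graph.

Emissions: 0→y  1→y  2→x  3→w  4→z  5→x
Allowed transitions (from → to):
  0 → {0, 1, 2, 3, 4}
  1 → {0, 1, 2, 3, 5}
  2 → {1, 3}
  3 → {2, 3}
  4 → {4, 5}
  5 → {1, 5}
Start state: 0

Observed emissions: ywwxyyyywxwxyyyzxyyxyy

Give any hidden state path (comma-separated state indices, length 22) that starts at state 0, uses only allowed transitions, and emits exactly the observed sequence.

0,3,3,2,1,1,0,1,3,2,3,2,1,1,0,4,5,1,0,2,1,0

  t0 'y' -> {0,1}, take 0 (start)
  t1 'w' -> {3}, take 3 (0->3 ok)
  t2 'w' -> {3}, take 3 (3->3 ok)
  t3 'x' -> {2,5}, take 2 (3->2 ok)
  t4 'y' -> {0,1}, take 1 (2->1 ok)
  t5 'y' -> {0,1}, take 1 (1->1 ok)
  t6 'y' -> {0,1}, take 0 (1->0 ok)
  t7 'y' -> {0,1}, take 1 (0->1 ok)
  t8 'w' -> {3}, take 3 (1->3 ok)
  t9 'x' -> {2,5}, take 2 (3->2 ok)
  t10 'w' -> {3}, take 3 (2->3 ok)
  t11 'x' -> {2,5}, take 2 (3->2 ok)
  t12 'y' -> {0,1}, take 1 (2->1 ok)
  t13 'y' -> {0,1}, take 1 (1->1 ok)
  t14 'y' -> {0,1}, take 0 (1->0 ok)
  t15 'z' -> {4}, take 4 (0->4 ok)
  t16 'x' -> {2,5}, take 5 (4->5 ok)
  t17 'y' -> {0,1}, take 1 (5->1 ok)
  t18 'y' -> {0,1}, take 0 (1->0 ok)
  t19 'x' -> {2,5}, take 2 (0->2 ok)
  t20 'y' -> {0,1}, take 1 (2->1 ok)
  t21 'y' -> {0,1}, take 0 (1->0 ok)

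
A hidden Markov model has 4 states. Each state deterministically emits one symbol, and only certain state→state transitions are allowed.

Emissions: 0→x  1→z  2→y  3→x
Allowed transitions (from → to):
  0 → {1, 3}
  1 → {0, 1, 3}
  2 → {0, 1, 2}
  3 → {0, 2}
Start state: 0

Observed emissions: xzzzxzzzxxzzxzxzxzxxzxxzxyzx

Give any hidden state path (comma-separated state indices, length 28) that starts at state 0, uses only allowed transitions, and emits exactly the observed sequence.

  pos 0: x in {0,3}, choose 0; start
  pos 1: z in {1}, choose 1; 0->1 ok
  pos 2: z in {1}, choose 1; 1->1 ok
  pos 3: z in {1}, choose 1; 1->1 ok
  pos 4: x in {0,3}, choose 0; 1->0 ok
  pos 5: z in {1}, choose 1; 0->1 ok
  pos 6: z in {1}, choose 1; 1->1 ok
  pos 7: z in {1}, choose 1; 1->1 ok
  pos 8: x in {0,3}, choose 3; 1->3 ok
  pos 9: x in {0,3}, choose 0; 3->0 ok
  pos 10: z in {1}, choose 1; 0->1 ok
  pos 11: z in {1}, choose 1; 1->1 ok
  pos 12: x in {0,3}, choose 0; 1->0 ok
  pos 13: z in {1}, choose 1; 0->1 ok
  pos 14: x in {0,3}, choose 0; 1->0 ok
  pos 15: z in {1}, choose 1; 0->1 ok
  pos 16: x in {0,3}, choose 0; 1->0 ok
  pos 17: z in {1}, choose 1; 0->1 ok
  pos 18: x in {0,3}, choose 3; 1->3 ok
  pos 19: x in {0,3}, choose 0; 3->0 ok
  pos 20: z in {1}, choose 1; 0->1 ok
  pos 21: x in {0,3}, choose 3; 1->3 ok
  pos 22: x in {0,3}, choose 0; 3->0 ok
  pos 23: z in {1}, choose 1; 0->1 ok
  pos 24: x in {0,3}, choose 3; 1->3 ok
  pos 25: y in {2}, choose 2; 3->2 ok
  pos 26: z in {1}, choose 1; 2->1 ok
  pos 27: x in {0,3}, choose 3; 1->3 ok

0,1,1,1,0,1,1,1,3,0,1,1,0,1,0,1,0,1,3,0,1,3,0,1,3,2,1,3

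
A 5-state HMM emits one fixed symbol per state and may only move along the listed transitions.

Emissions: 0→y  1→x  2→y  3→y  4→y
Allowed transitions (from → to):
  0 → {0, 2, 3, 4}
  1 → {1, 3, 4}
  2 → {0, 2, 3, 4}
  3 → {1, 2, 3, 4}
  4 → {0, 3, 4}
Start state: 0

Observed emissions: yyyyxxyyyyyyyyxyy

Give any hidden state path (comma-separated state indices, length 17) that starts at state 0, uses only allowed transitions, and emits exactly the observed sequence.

0,0,4,3,1,1,4,4,0,4,0,4,4,3,1,4,0

  t0 'y' -> {0,2,3,4}, take 0 (start)
  t1 'y' -> {0,2,3,4}, take 0 (0->0 ok)
  t2 'y' -> {0,2,3,4}, take 4 (0->4 ok)
  t3 'y' -> {0,2,3,4}, take 3 (4->3 ok)
  t4 'x' -> {1}, take 1 (3->1 ok)
  t5 'x' -> {1}, take 1 (1->1 ok)
  t6 'y' -> {0,2,3,4}, take 4 (1->4 ok)
  t7 'y' -> {0,2,3,4}, take 4 (4->4 ok)
  t8 'y' -> {0,2,3,4}, take 0 (4->0 ok)
  t9 'y' -> {0,2,3,4}, take 4 (0->4 ok)
  t10 'y' -> {0,2,3,4}, take 0 (4->0 ok)
  t11 'y' -> {0,2,3,4}, take 4 (0->4 ok)
  t12 'y' -> {0,2,3,4}, take 4 (4->4 ok)
  t13 'y' -> {0,2,3,4}, take 3 (4->3 ok)
  t14 'x' -> {1}, take 1 (3->1 ok)
  t15 'y' -> {0,2,3,4}, take 4 (1->4 ok)
  t16 'y' -> {0,2,3,4}, take 0 (4->0 ok)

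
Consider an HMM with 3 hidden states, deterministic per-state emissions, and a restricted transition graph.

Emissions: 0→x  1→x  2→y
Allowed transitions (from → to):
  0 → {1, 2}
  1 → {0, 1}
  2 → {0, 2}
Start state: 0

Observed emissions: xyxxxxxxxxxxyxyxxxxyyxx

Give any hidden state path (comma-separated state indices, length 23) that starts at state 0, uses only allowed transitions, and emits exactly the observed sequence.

  [0] x  {0,1}  => 0  start
  [1] y  {2}  => 2  0->2 ok
  [2] x  {0,1}  => 0  2->0 ok
  [3] x  {0,1}  => 1  0->1 ok
  [4] x  {0,1}  => 1  1->1 ok
  [5] x  {0,1}  => 0  1->0 ok
  [6] x  {0,1}  => 1  0->1 ok
  [7] x  {0,1}  => 1  1->1 ok
  [8] x  {0,1}  => 1  1->1 ok
  [9] x  {0,1}  => 1  1->1 ok
  [10] x  {0,1}  => 1  1->1 ok
  [11] x  {0,1}  => 0  1->0 ok
  [12] y  {2}  => 2  0->2 ok
  [13] x  {0,1}  => 0  2->0 ok
  [14] y  {2}  => 2  0->2 ok
  [15] x  {0,1}  => 0  2->0 ok
  [16] x  {0,1}  => 1  0->1 ok
  [17] x  {0,1}  => 1  1->1 ok
  [18] x  {0,1}  => 0  1->0 ok
  [19] y  {2}  => 2  0->2 ok
  [20] y  {2}  => 2  2->2 ok
  [21] x  {0,1}  => 0  2->0 ok
  [22] x  {0,1}  => 1  0->1 ok

0,2,0,1,1,0,1,1,1,1,1,0,2,0,2,0,1,1,0,2,2,0,1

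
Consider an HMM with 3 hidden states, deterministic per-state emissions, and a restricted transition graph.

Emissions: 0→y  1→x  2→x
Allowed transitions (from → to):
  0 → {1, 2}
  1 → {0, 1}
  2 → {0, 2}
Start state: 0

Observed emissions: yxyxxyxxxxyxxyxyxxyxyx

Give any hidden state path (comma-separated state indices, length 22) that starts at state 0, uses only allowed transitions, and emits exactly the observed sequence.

0,2,0,1,1,0,1,1,1,1,0,1,1,0,2,0,1,1,0,1,0,2

  [0] y  {0}  => 0  start
  [1] x  {1,2}  => 2  0->2 ok
  [2] y  {0}  => 0  2->0 ok
  [3] x  {1,2}  => 1  0->1 ok
  [4] x  {1,2}  => 1  1->1 ok
  [5] y  {0}  => 0  1->0 ok
  [6] x  {1,2}  => 1  0->1 ok
  [7] x  {1,2}  => 1  1->1 ok
  [8] x  {1,2}  => 1  1->1 ok
  [9] x  {1,2}  => 1  1->1 ok
  [10] y  {0}  => 0  1->0 ok
  [11] x  {1,2}  => 1  0->1 ok
  [12] x  {1,2}  => 1  1->1 ok
  [13] y  {0}  => 0  1->0 ok
  [14] x  {1,2}  => 2  0->2 ok
  [15] y  {0}  => 0  2->0 ok
  [16] x  {1,2}  => 1  0->1 ok
  [17] x  {1,2}  => 1  1->1 ok
  [18] y  {0}  => 0  1->0 ok
  [19] x  {1,2}  => 1  0->1 ok
  [20] y  {0}  => 0  1->0 ok
  [21] x  {1,2}  => 2  0->2 ok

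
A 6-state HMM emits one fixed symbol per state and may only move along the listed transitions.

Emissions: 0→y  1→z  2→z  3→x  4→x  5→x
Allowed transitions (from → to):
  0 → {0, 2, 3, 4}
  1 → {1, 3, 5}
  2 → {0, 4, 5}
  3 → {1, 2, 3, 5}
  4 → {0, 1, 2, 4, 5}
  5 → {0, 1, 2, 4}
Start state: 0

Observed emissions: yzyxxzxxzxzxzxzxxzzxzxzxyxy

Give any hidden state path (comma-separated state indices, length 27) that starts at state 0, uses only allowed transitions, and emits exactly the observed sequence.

0,2,0,3,3,1,3,5,1,5,1,3,2,4,1,3,3,1,1,5,2,5,1,5,0,4,0

  t0 'y' -> {0}, take 0 (start)
  t1 'z' -> {1,2}, take 2 (0->2 ok)
  t2 'y' -> {0}, take 0 (2->0 ok)
  t3 'x' -> {3,4,5}, take 3 (0->3 ok)
  t4 'x' -> {3,4,5}, take 3 (3->3 ok)
  t5 'z' -> {1,2}, take 1 (3->1 ok)
  t6 'x' -> {3,4,5}, take 3 (1->3 ok)
  t7 'x' -> {3,4,5}, take 5 (3->5 ok)
  t8 'z' -> {1,2}, take 1 (5->1 ok)
  t9 'x' -> {3,4,5}, take 5 (1->5 ok)
  t10 'z' -> {1,2}, take 1 (5->1 ok)
  t11 'x' -> {3,4,5}, take 3 (1->3 ok)
  t12 'z' -> {1,2}, take 2 (3->2 ok)
  t13 'x' -> {3,4,5}, take 4 (2->4 ok)
  t14 'z' -> {1,2}, take 1 (4->1 ok)
  t15 'x' -> {3,4,5}, take 3 (1->3 ok)
  t16 'x' -> {3,4,5}, take 3 (3->3 ok)
  t17 'z' -> {1,2}, take 1 (3->1 ok)
  t18 'z' -> {1,2}, take 1 (1->1 ok)
  t19 'x' -> {3,4,5}, take 5 (1->5 ok)
  t20 'z' -> {1,2}, take 2 (5->2 ok)
  t21 'x' -> {3,4,5}, take 5 (2->5 ok)
  t22 'z' -> {1,2}, take 1 (5->1 ok)
  t23 'x' -> {3,4,5}, take 5 (1->5 ok)
  t24 'y' -> {0}, take 0 (5->0 ok)
  t25 'x' -> {3,4,5}, take 4 (0->4 ok)
  t26 'y' -> {0}, take 0 (4->0 ok)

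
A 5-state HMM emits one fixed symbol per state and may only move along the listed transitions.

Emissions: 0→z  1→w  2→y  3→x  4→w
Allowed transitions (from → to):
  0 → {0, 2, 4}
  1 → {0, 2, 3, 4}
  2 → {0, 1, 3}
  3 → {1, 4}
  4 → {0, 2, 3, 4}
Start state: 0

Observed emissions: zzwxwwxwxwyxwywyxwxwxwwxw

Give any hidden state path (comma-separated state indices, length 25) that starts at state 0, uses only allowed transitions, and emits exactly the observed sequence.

0,0,4,3,4,4,3,1,3,4,2,3,4,2,1,2,3,1,3,4,3,4,4,3,1

  [0] z  {0}  => 0  start
  [1] z  {0}  => 0  0->0 ok
  [2] w  {1,4}  => 4  0->4 ok
  [3] x  {3}  => 3  4->3 ok
  [4] w  {1,4}  => 4  3->4 ok
  [5] w  {1,4}  => 4  4->4 ok
  [6] x  {3}  => 3  4->3 ok
  [7] w  {1,4}  => 1  3->1 ok
  [8] x  {3}  => 3  1->3 ok
  [9] w  {1,4}  => 4  3->4 ok
  [10] y  {2}  => 2  4->2 ok
  [11] x  {3}  => 3  2->3 ok
  [12] w  {1,4}  => 4  3->4 ok
  [13] y  {2}  => 2  4->2 ok
  [14] w  {1,4}  => 1  2->1 ok
  [15] y  {2}  => 2  1->2 ok
  [16] x  {3}  => 3  2->3 ok
  [17] w  {1,4}  => 1  3->1 ok
  [18] x  {3}  => 3  1->3 ok
  [19] w  {1,4}  => 4  3->4 ok
  [20] x  {3}  => 3  4->3 ok
  [21] w  {1,4}  => 4  3->4 ok
  [22] w  {1,4}  => 4  4->4 ok
  [23] x  {3}  => 3  4->3 ok
  [24] w  {1,4}  => 1  3->1 ok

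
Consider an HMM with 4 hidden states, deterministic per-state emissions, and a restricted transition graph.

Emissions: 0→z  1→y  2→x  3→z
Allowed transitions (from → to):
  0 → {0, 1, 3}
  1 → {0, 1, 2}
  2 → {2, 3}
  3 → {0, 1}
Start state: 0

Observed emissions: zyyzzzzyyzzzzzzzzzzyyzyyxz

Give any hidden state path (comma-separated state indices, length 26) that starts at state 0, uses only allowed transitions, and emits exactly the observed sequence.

  pos 0: z in {0,3}, choose 0; start
  pos 1: y in {1}, choose 1; 0->1 ok
  pos 2: y in {1}, choose 1; 1->1 ok
  pos 3: z in {0,3}, choose 0; 1->0 ok
  pos 4: z in {0,3}, choose 0; 0->0 ok
  pos 5: z in {0,3}, choose 0; 0->0 ok
  pos 6: z in {0,3}, choose 3; 0->3 ok
  pos 7: y in {1}, choose 1; 3->1 ok
  pos 8: y in {1}, choose 1; 1->1 ok
  pos 9: z in {0,3}, choose 0; 1->0 ok
  pos 10: z in {0,3}, choose 3; 0->3 ok
  pos 11: z in {0,3}, choose 0; 3->0 ok
  pos 12: z in {0,3}, choose 0; 0->0 ok
  pos 13: z in {0,3}, choose 0; 0->0 ok
  pos 14: z in {0,3}, choose 0; 0->0 ok
  pos 15: z in {0,3}, choose 3; 0->3 ok
  pos 16: z in {0,3}, choose 0; 3->0 ok
  pos 17: z in {0,3}, choose 0; 0->0 ok
  pos 18: z in {0,3}, choose 3; 0->3 ok
  pos 19: y in {1}, choose 1; 3->1 ok
  pos 20: y in {1}, choose 1; 1->1 ok
  pos 21: z in {0,3}, choose 0; 1->0 ok
  pos 22: y in {1}, choose 1; 0->1 ok
  pos 23: y in {1}, choose 1; 1->1 ok
  pos 24: x in {2}, choose 2; 1->2 ok
  pos 25: z in {0,3}, choose 3; 2->3 ok

0,1,1,0,0,0,3,1,1,0,3,0,0,0,0,3,0,0,3,1,1,0,1,1,2,3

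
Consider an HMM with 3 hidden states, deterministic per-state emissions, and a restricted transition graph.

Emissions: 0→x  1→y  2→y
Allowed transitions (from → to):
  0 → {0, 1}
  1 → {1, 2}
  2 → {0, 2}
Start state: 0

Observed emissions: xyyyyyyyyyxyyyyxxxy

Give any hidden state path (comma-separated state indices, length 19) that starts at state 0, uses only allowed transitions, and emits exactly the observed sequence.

0,1,1,1,2,2,2,2,2,2,0,1,1,1,2,0,0,0,1

  0: obs=x cand={0} pick 0 [start]
  1: obs=y cand={1,2} pick 1 [0->1 ok]
  2: obs=y cand={1,2} pick 1 [1->1 ok]
  3: obs=y cand={1,2} pick 1 [1->1 ok]
  4: obs=y cand={1,2} pick 2 [1->2 ok]
  5: obs=y cand={1,2} pick 2 [2->2 ok]
  6: obs=y cand={1,2} pick 2 [2->2 ok]
  7: obs=y cand={1,2} pick 2 [2->2 ok]
  8: obs=y cand={1,2} pick 2 [2->2 ok]
  9: obs=y cand={1,2} pick 2 [2->2 ok]
  10: obs=x cand={0} pick 0 [2->0 ok]
  11: obs=y cand={1,2} pick 1 [0->1 ok]
  12: obs=y cand={1,2} pick 1 [1->1 ok]
  13: obs=y cand={1,2} pick 1 [1->1 ok]
  14: obs=y cand={1,2} pick 2 [1->2 ok]
  15: obs=x cand={0} pick 0 [2->0 ok]
  16: obs=x cand={0} pick 0 [0->0 ok]
  17: obs=x cand={0} pick 0 [0->0 ok]
  18: obs=y cand={1,2} pick 1 [0->1 ok]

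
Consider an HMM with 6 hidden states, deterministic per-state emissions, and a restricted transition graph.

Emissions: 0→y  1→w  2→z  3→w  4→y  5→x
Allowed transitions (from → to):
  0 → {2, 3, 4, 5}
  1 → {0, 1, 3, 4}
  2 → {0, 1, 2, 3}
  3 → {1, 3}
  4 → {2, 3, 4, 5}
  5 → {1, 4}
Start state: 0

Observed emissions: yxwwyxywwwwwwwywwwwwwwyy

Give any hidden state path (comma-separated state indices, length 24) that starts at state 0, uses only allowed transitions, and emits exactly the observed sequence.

0,5,1,1,0,5,4,3,3,3,3,1,3,1,4,3,1,3,1,1,1,1,0,4

  0: obs=y cand={0,4} pick 0 [start]
  1: obs=x cand={5} pick 5 [0->5 ok]
  2: obs=w cand={1,3} pick 1 [5->1 ok]
  3: obs=w cand={1,3} pick 1 [1->1 ok]
  4: obs=y cand={0,4} pick 0 [1->0 ok]
  5: obs=x cand={5} pick 5 [0->5 ok]
  6: obs=y cand={0,4} pick 4 [5->4 ok]
  7: obs=w cand={1,3} pick 3 [4->3 ok]
  8: obs=w cand={1,3} pick 3 [3->3 ok]
  9: obs=w cand={1,3} pick 3 [3->3 ok]
  10: obs=w cand={1,3} pick 3 [3->3 ok]
  11: obs=w cand={1,3} pick 1 [3->1 ok]
  12: obs=w cand={1,3} pick 3 [1->3 ok]
  13: obs=w cand={1,3} pick 1 [3->1 ok]
  14: obs=y cand={0,4} pick 4 [1->4 ok]
  15: obs=w cand={1,3} pick 3 [4->3 ok]
  16: obs=w cand={1,3} pick 1 [3->1 ok]
  17: obs=w cand={1,3} pick 3 [1->3 ok]
  18: obs=w cand={1,3} pick 1 [3->1 ok]
  19: obs=w cand={1,3} pick 1 [1->1 ok]
  20: obs=w cand={1,3} pick 1 [1->1 ok]
  21: obs=w cand={1,3} pick 1 [1->1 ok]
  22: obs=y cand={0,4} pick 0 [1->0 ok]
  23: obs=y cand={0,4} pick 4 [0->4 ok]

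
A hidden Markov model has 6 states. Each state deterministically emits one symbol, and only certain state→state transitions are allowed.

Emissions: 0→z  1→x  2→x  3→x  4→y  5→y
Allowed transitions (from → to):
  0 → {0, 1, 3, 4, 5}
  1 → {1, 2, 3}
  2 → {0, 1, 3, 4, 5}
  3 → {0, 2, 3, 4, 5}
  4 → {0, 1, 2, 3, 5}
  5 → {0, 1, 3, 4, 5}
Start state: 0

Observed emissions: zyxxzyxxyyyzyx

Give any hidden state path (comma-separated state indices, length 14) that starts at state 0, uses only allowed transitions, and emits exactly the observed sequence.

0,4,2,3,0,4,2,3,5,4,5,0,4,1

  t0 'z' -> {0}, take 0 (start)
  t1 'y' -> {4,5}, take 4 (0->4 ok)
  t2 'x' -> {1,2,3}, take 2 (4->2 ok)
  t3 'x' -> {1,2,3}, take 3 (2->3 ok)
  t4 'z' -> {0}, take 0 (3->0 ok)
  t5 'y' -> {4,5}, take 4 (0->4 ok)
  t6 'x' -> {1,2,3}, take 2 (4->2 ok)
  t7 'x' -> {1,2,3}, take 3 (2->3 ok)
  t8 'y' -> {4,5}, take 5 (3->5 ok)
  t9 'y' -> {4,5}, take 4 (5->4 ok)
  t10 'y' -> {4,5}, take 5 (4->5 ok)
  t11 'z' -> {0}, take 0 (5->0 ok)
  t12 'y' -> {4,5}, take 4 (0->4 ok)
  t13 'x' -> {1,2,3}, take 1 (4->1 ok)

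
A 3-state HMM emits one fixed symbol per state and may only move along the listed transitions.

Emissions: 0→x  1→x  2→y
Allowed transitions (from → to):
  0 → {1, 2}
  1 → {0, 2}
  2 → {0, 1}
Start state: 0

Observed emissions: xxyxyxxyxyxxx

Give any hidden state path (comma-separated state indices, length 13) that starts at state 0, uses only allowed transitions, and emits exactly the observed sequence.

  t0 'x' -> {0,1}, take 0 (start)
  t1 'x' -> {0,1}, take 1 (0->1 ok)
  t2 'y' -> {2}, take 2 (1->2 ok)
  t3 'x' -> {0,1}, take 0 (2->0 ok)
  t4 'y' -> {2}, take 2 (0->2 ok)
  t5 'x' -> {0,1}, take 1 (2->1 ok)
  t6 'x' -> {0,1}, take 0 (1->0 ok)
  t7 'y' -> {2}, take 2 (0->2 ok)
  t8 'x' -> {0,1}, take 1 (2->1 ok)
  t9 'y' -> {2}, take 2 (1->2 ok)
  t10 'x' -> {0,1}, take 0 (2->0 ok)
  t11 'x' -> {0,1}, take 1 (0->1 ok)
  t12 'x' -> {0,1}, take 0 (1->0 ok)

0,1,2,0,2,1,0,2,1,2,0,1,0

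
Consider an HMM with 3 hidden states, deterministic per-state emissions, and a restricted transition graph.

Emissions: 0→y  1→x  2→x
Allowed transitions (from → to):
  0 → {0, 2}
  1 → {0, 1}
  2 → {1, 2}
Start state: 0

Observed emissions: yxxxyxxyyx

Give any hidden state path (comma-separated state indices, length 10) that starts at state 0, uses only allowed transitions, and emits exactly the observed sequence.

  0: obs=y cand={0} pick 0 [start]
  1: obs=x cand={1,2} pick 2 [0->2 ok]
  2: obs=x cand={1,2} pick 2 [2->2 ok]
  3: obs=x cand={1,2} pick 1 [2->1 ok]
  4: obs=y cand={0} pick 0 [1->0 ok]
  5: obs=x cand={1,2} pick 2 [0->2 ok]
  6: obs=x cand={1,2} pick 1 [2->1 ok]
  7: obs=y cand={0} pick 0 [1->0 ok]
  8: obs=y cand={0} pick 0 [0->0 ok]
  9: obs=x cand={1,2} pick 2 [0->2 ok]

0,2,2,1,0,2,1,0,0,2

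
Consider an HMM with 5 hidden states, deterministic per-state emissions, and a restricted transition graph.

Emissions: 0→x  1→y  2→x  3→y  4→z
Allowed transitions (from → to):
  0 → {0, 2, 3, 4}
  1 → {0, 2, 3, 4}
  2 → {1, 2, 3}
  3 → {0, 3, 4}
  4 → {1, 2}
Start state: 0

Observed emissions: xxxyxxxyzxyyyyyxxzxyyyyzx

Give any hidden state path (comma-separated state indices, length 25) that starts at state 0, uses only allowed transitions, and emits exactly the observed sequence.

0,0,2,3,0,0,0,3,4,2,1,3,3,3,3,0,0,4,2,1,3,3,3,4,2

  [0] x  {0,2}  => 0  start
  [1] x  {0,2}  => 0  0->0 ok
  [2] x  {0,2}  => 2  0->2 ok
  [3] y  {1,3}  => 3  2->3 ok
  [4] x  {0,2}  => 0  3->0 ok
  [5] x  {0,2}  => 0  0->0 ok
  [6] x  {0,2}  => 0  0->0 ok
  [7] y  {1,3}  => 3  0->3 ok
  [8] z  {4}  => 4  3->4 ok
  [9] x  {0,2}  => 2  4->2 ok
  [10] y  {1,3}  => 1  2->1 ok
  [11] y  {1,3}  => 3  1->3 ok
  [12] y  {1,3}  => 3  3->3 ok
  [13] y  {1,3}  => 3  3->3 ok
  [14] y  {1,3}  => 3  3->3 ok
  [15] x  {0,2}  => 0  3->0 ok
  [16] x  {0,2}  => 0  0->0 ok
  [17] z  {4}  => 4  0->4 ok
  [18] x  {0,2}  => 2  4->2 ok
  [19] y  {1,3}  => 1  2->1 ok
  [20] y  {1,3}  => 3  1->3 ok
  [21] y  {1,3}  => 3  3->3 ok
  [22] y  {1,3}  => 3  3->3 ok
  [23] z  {4}  => 4  3->4 ok
  [24] x  {0,2}  => 2  4->2 ok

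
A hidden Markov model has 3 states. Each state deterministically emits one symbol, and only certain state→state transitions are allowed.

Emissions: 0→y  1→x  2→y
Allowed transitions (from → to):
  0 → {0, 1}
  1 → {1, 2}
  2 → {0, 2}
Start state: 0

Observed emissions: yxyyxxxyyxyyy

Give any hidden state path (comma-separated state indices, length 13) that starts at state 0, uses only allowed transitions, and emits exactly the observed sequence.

  t0 'y' -> {0,2}, take 0 (start)
  t1 'x' -> {1}, take 1 (0->1 ok)
  t2 'y' -> {0,2}, take 2 (1->2 ok)
  t3 'y' -> {0,2}, take 0 (2->0 ok)
  t4 'x' -> {1}, take 1 (0->1 ok)
  t5 'x' -> {1}, take 1 (1->1 ok)
  t6 'x' -> {1}, take 1 (1->1 ok)
  t7 'y' -> {0,2}, take 2 (1->2 ok)
  t8 'y' -> {0,2}, take 0 (2->0 ok)
  t9 'x' -> {1}, take 1 (0->1 ok)
  t10 'y' -> {0,2}, take 2 (1->2 ok)
  t11 'y' -> {0,2}, take 2 (2->2 ok)
  t12 'y' -> {0,2}, take 0 (2->0 ok)

0,1,2,0,1,1,1,2,0,1,2,2,0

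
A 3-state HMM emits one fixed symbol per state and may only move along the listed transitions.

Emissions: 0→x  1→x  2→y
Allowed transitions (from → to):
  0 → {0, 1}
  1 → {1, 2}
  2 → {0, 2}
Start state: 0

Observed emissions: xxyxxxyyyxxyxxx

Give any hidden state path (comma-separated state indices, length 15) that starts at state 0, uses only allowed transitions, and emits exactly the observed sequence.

0,1,2,0,0,1,2,2,2,0,1,2,0,0,1

  pos 0: x in {0,1}, choose 0; start
  pos 1: x in {0,1}, choose 1; 0->1 ok
  pos 2: y in {2}, choose 2; 1->2 ok
  pos 3: x in {0,1}, choose 0; 2->0 ok
  pos 4: x in {0,1}, choose 0; 0->0 ok
  pos 5: x in {0,1}, choose 1; 0->1 ok
  pos 6: y in {2}, choose 2; 1->2 ok
  pos 7: y in {2}, choose 2; 2->2 ok
  pos 8: y in {2}, choose 2; 2->2 ok
  pos 9: x in {0,1}, choose 0; 2->0 ok
  pos 10: x in {0,1}, choose 1; 0->1 ok
  pos 11: y in {2}, choose 2; 1->2 ok
  pos 12: x in {0,1}, choose 0; 2->0 ok
  pos 13: x in {0,1}, choose 0; 0->0 ok
  pos 14: x in {0,1}, choose 1; 0->1 ok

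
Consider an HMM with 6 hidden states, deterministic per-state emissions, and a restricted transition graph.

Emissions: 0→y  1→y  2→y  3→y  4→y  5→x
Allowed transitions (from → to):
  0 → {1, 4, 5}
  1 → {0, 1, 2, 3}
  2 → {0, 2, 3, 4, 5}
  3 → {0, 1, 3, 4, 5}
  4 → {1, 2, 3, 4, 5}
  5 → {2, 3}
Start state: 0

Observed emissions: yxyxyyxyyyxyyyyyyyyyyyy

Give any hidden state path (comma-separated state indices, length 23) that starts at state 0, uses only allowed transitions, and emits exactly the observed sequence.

0,5,3,5,3,0,5,2,2,2,5,2,0,1,3,3,4,1,3,3,1,0,4

  0: obs=y cand={0,1,2,3,4} pick 0 [start]
  1: obs=x cand={5} pick 5 [0->5 ok]
  2: obs=y cand={0,1,2,3,4} pick 3 [5->3 ok]
  3: obs=x cand={5} pick 5 [3->5 ok]
  4: obs=y cand={0,1,2,3,4} pick 3 [5->3 ok]
  5: obs=y cand={0,1,2,3,4} pick 0 [3->0 ok]
  6: obs=x cand={5} pick 5 [0->5 ok]
  7: obs=y cand={0,1,2,3,4} pick 2 [5->2 ok]
  8: obs=y cand={0,1,2,3,4} pick 2 [2->2 ok]
  9: obs=y cand={0,1,2,3,4} pick 2 [2->2 ok]
  10: obs=x cand={5} pick 5 [2->5 ok]
  11: obs=y cand={0,1,2,3,4} pick 2 [5->2 ok]
  12: obs=y cand={0,1,2,3,4} pick 0 [2->0 ok]
  13: obs=y cand={0,1,2,3,4} pick 1 [0->1 ok]
  14: obs=y cand={0,1,2,3,4} pick 3 [1->3 ok]
  15: obs=y cand={0,1,2,3,4} pick 3 [3->3 ok]
  16: obs=y cand={0,1,2,3,4} pick 4 [3->4 ok]
  17: obs=y cand={0,1,2,3,4} pick 1 [4->1 ok]
  18: obs=y cand={0,1,2,3,4} pick 3 [1->3 ok]
  19: obs=y cand={0,1,2,3,4} pick 3 [3->3 ok]
  20: obs=y cand={0,1,2,3,4} pick 1 [3->1 ok]
  21: obs=y cand={0,1,2,3,4} pick 0 [1->0 ok]
  22: obs=y cand={0,1,2,3,4} pick 4 [0->4 ok]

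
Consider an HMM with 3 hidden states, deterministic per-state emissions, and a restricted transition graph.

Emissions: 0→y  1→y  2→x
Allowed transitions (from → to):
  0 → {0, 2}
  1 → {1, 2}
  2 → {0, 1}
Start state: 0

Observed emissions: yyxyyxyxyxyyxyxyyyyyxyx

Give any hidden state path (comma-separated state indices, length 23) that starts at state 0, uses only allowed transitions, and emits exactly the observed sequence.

  pos 0: y in {0,1}, choose 0; start
  pos 1: y in {0,1}, choose 0; 0->0 ok
  pos 2: x in {2}, choose 2; 0->2 ok
  pos 3: y in {0,1}, choose 0; 2->0 ok
  pos 4: y in {0,1}, choose 0; 0->0 ok
  pos 5: x in {2}, choose 2; 0->2 ok
  pos 6: y in {0,1}, choose 1; 2->1 ok
  pos 7: x in {2}, choose 2; 1->2 ok
  pos 8: y in {0,1}, choose 1; 2->1 ok
  pos 9: x in {2}, choose 2; 1->2 ok
  pos 10: y in {0,1}, choose 1; 2->1 ok
  pos 11: y in {0,1}, choose 1; 1->1 ok
  pos 12: x in {2}, choose 2; 1->2 ok
  pos 13: y in {0,1}, choose 0; 2->0 ok
  pos 14: x in {2}, choose 2; 0->2 ok
  pos 15: y in {0,1}, choose 0; 2->0 ok
  pos 16: y in {0,1}, choose 0; 0->0 ok
  pos 17: y in {0,1}, choose 0; 0->0 ok
  pos 18: y in {0,1}, choose 0; 0->0 ok
  pos 19: y in {0,1}, choose 0; 0->0 ok
  pos 20: x in {2}, choose 2; 0->2 ok
  pos 21: y in {0,1}, choose 0; 2->0 ok
  pos 22: x in {2}, choose 2; 0->2 ok

0,0,2,0,0,2,1,2,1,2,1,1,2,0,2,0,0,0,0,0,2,0,2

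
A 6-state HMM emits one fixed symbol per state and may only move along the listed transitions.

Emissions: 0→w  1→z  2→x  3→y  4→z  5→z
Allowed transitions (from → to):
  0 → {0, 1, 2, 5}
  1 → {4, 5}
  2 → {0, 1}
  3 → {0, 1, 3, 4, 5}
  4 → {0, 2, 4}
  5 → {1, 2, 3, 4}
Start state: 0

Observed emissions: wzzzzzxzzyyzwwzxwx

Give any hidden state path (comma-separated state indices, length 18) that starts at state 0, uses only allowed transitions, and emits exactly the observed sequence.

0,1,5,1,4,4,2,1,5,3,3,4,0,0,5,2,0,2

  [0] w  {0}  => 0  start
  [1] z  {1,4,5}  => 1  0->1 ok
  [2] z  {1,4,5}  => 5  1->5 ok
  [3] z  {1,4,5}  => 1  5->1 ok
  [4] z  {1,4,5}  => 4  1->4 ok
  [5] z  {1,4,5}  => 4  4->4 ok
  [6] x  {2}  => 2  4->2 ok
  [7] z  {1,4,5}  => 1  2->1 ok
  [8] z  {1,4,5}  => 5  1->5 ok
  [9] y  {3}  => 3  5->3 ok
  [10] y  {3}  => 3  3->3 ok
  [11] z  {1,4,5}  => 4  3->4 ok
  [12] w  {0}  => 0  4->0 ok
  [13] w  {0}  => 0  0->0 ok
  [14] z  {1,4,5}  => 5  0->5 ok
  [15] x  {2}  => 2  5->2 ok
  [16] w  {0}  => 0  2->0 ok
  [17] x  {2}  => 2  0->2 ok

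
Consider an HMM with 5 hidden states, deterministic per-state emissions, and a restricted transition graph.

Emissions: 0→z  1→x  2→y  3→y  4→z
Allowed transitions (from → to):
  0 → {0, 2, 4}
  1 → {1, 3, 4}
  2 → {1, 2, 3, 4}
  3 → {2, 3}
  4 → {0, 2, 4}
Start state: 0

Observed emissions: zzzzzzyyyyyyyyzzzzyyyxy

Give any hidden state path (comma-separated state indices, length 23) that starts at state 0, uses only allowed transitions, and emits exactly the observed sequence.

0,4,0,4,4,0,2,3,2,3,2,3,2,2,4,4,0,4,2,3,2,1,3

  0: obs=z cand={0,4} pick 0 [start]
  1: obs=z cand={0,4} pick 4 [0->4 ok]
  2: obs=z cand={0,4} pick 0 [4->0 ok]
  3: obs=z cand={0,4} pick 4 [0->4 ok]
  4: obs=z cand={0,4} pick 4 [4->4 ok]
  5: obs=z cand={0,4} pick 0 [4->0 ok]
  6: obs=y cand={2,3} pick 2 [0->2 ok]
  7: obs=y cand={2,3} pick 3 [2->3 ok]
  8: obs=y cand={2,3} pick 2 [3->2 ok]
  9: obs=y cand={2,3} pick 3 [2->3 ok]
  10: obs=y cand={2,3} pick 2 [3->2 ok]
  11: obs=y cand={2,3} pick 3 [2->3 ok]
  12: obs=y cand={2,3} pick 2 [3->2 ok]
  13: obs=y cand={2,3} pick 2 [2->2 ok]
  14: obs=z cand={0,4} pick 4 [2->4 ok]
  15: obs=z cand={0,4} pick 4 [4->4 ok]
  16: obs=z cand={0,4} pick 0 [4->0 ok]
  17: obs=z cand={0,4} pick 4 [0->4 ok]
  18: obs=y cand={2,3} pick 2 [4->2 ok]
  19: obs=y cand={2,3} pick 3 [2->3 ok]
  20: obs=y cand={2,3} pick 2 [3->2 ok]
  21: obs=x cand={1} pick 1 [2->1 ok]
  22: obs=y cand={2,3} pick 3 [1->3 ok]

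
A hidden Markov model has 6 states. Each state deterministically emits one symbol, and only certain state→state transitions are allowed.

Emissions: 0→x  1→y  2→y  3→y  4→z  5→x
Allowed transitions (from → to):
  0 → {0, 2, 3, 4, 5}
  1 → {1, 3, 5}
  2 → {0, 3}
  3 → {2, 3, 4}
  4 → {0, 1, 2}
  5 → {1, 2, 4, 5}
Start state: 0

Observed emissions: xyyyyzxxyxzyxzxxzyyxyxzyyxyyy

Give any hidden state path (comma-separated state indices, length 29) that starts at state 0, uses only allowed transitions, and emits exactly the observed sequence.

  0: obs=x cand={0,5} pick 0 [start]
  1: obs=y cand={1,2,3} pick 2 [0->2 ok]
  2: obs=y cand={1,2,3} pick 3 [2->3 ok]
  3: obs=y cand={1,2,3} pick 3 [3->3 ok]
  4: obs=y cand={1,2,3} pick 3 [3->3 ok]
  5: obs=z cand={4} pick 4 [3->4 ok]
  6: obs=x cand={0,5} pick 0 [4->0 ok]
  7: obs=x cand={0,5} pick 5 [0->5 ok]
  8: obs=y cand={1,2,3} pick 2 [5->2 ok]
  9: obs=x cand={0,5} pick 0 [2->0 ok]
  10: obs=z cand={4} pick 4 [0->4 ok]
  11: obs=y cand={1,2,3} pick 1 [4->1 ok]
  12: obs=x cand={0,5} pick 5 [1->5 ok]
  13: obs=z cand={4} pick 4 [5->4 ok]
  14: obs=x cand={0,5} pick 0 [4->0 ok]
  15: obs=x cand={0,5} pick 5 [0->5 ok]
  16: obs=z cand={4} pick 4 [5->4 ok]
  17: obs=y cand={1,2,3} pick 1 [4->1 ok]
  18: obs=y cand={1,2,3} pick 1 [1->1 ok]
  19: obs=x cand={0,5} pick 5 [1->5 ok]
  20: obs=y cand={1,2,3} pick 1 [5->1 ok]
  21: obs=x cand={0,5} pick 5 [1->5 ok]
  22: obs=z cand={4} pick 4 [5->4 ok]
  23: obs=y cand={1,2,3} pick 1 [4->1 ok]
  24: obs=y cand={1,2,3} pick 1 [1->1 ok]
  25: obs=x cand={0,5} pick 5 [1->5 ok]
  26: obs=y cand={1,2,3} pick 1 [5->1 ok]
  27: obs=y cand={1,2,3} pick 3 [1->3 ok]
  28: obs=y cand={1,2,3} pick 2 [3->2 ok]

0,2,3,3,3,4,0,5,2,0,4,1,5,4,0,5,4,1,1,5,1,5,4,1,1,5,1,3,2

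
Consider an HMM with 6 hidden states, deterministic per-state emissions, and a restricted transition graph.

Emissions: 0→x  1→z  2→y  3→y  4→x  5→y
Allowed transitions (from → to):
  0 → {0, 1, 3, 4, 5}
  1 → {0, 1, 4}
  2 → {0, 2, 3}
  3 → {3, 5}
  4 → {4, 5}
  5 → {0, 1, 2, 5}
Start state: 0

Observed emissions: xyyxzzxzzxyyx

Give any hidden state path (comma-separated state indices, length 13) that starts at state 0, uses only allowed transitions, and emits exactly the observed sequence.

  pos 0: x in {0,4}, choose 0; start
  pos 1: y in {2,3,5}, choose 3; 0->3 ok
  pos 2: y in {2,3,5}, choose 5; 3->5 ok
  pos 3: x in {0,4}, choose 0; 5->0 ok
  pos 4: z in {1}, choose 1; 0->1 ok
  pos 5: z in {1}, choose 1; 1->1 ok
  pos 6: x in {0,4}, choose 0; 1->0 ok
  pos 7: z in {1}, choose 1; 0->1 ok
  pos 8: z in {1}, choose 1; 1->1 ok
  pos 9: x in {0,4}, choose 0; 1->0 ok
  pos 10: y in {2,3,5}, choose 5; 0->5 ok
  pos 11: y in {2,3,5}, choose 5; 5->5 ok
  pos 12: x in {0,4}, choose 0; 5->0 ok

0,3,5,0,1,1,0,1,1,0,5,5,0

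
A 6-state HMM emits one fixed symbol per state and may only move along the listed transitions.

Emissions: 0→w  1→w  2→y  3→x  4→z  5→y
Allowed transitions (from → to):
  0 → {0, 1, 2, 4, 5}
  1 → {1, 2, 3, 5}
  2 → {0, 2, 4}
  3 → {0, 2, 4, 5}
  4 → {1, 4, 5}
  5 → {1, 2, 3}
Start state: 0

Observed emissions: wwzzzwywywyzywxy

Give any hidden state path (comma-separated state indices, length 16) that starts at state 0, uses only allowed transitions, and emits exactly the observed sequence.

  0: obs=w cand={0,1} pick 0 [start]
  1: obs=w cand={0,1} pick 0 [0->0 ok]
  2: obs=z cand={4} pick 4 [0->4 ok]
  3: obs=z cand={4} pick 4 [4->4 ok]
  4: obs=z cand={4} pick 4 [4->4 ok]
  5: obs=w cand={0,1} pick 1 [4->1 ok]
  6: obs=y cand={2,5} pick 2 [1->2 ok]
  7: obs=w cand={0,1} pick 0 [2->0 ok]
  8: obs=y cand={2,5} pick 5 [0->5 ok]
  9: obs=w cand={0,1} pick 1 [5->1 ok]
  10: obs=y cand={2,5} pick 2 [1->2 ok]
  11: obs=z cand={4} pick 4 [2->4 ok]
  12: obs=y cand={2,5} pick 5 [4->5 ok]
  13: obs=w cand={0,1} pick 1 [5->1 ok]
  14: obs=x cand={3} pick 3 [1->3 ok]
  15: obs=y cand={2,5} pick 2 [3->2 ok]

0,0,4,4,4,1,2,0,5,1,2,4,5,1,3,2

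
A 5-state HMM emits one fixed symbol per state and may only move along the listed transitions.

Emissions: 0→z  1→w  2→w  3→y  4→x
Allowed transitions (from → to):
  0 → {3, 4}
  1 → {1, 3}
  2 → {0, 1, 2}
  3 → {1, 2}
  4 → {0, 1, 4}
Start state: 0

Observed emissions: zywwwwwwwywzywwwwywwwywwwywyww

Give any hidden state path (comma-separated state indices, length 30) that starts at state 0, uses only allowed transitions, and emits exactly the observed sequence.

  pos 0: z in {0}, choose 0; start
  pos 1: y in {3}, choose 3; 0->3 ok
  pos 2: w in {1,2}, choose 2; 3->2 ok
  pos 3: w in {1,2}, choose 2; 2->2 ok
  pos 4: w in {1,2}, choose 2; 2->2 ok
  pos 5: w in {1,2}, choose 1; 2->1 ok
  pos 6: w in {1,2}, choose 1; 1->1 ok
  pos 7: w in {1,2}, choose 1; 1->1 ok
  pos 8: w in {1,2}, choose 1; 1->1 ok
  pos 9: y in {3}, choose 3; 1->3 ok
  pos 10: w in {1,2}, choose 2; 3->2 ok
  pos 11: z in {0}, choose 0; 2->0 ok
  pos 12: y in {3}, choose 3; 0->3 ok
  pos 13: w in {1,2}, choose 2; 3->2 ok
  pos 14: w in {1,2}, choose 2; 2->2 ok
  pos 15: w in {1,2}, choose 2; 2->2 ok
  pos 16: w in {1,2}, choose 1; 2->1 ok
  pos 17: y in {3}, choose 3; 1->3 ok
  pos 18: w in {1,2}, choose 2; 3->2 ok
  pos 19: w in {1,2}, choose 1; 2->1 ok
  pos 20: w in {1,2}, choose 1; 1->1 ok
  pos 21: y in {3}, choose 3; 1->3 ok
  pos 22: w in {1,2}, choose 2; 3->2 ok
  pos 23: w in {1,2}, choose 1; 2->1 ok
  pos 24: w in {1,2}, choose 1; 1->1 ok
  pos 25: y in {3}, choose 3; 1->3 ok
  pos 26: w in {1,2}, choose 1; 3->1 ok
  pos 27: y in {3}, choose 3; 1->3 ok
  pos 28: w in {1,2}, choose 2; 3->2 ok
  pos 29: w in {1,2}, choose 2; 2->2 ok

0,3,2,2,2,1,1,1,1,3,2,0,3,2,2,2,1,3,2,1,1,3,2,1,1,3,1,3,2,2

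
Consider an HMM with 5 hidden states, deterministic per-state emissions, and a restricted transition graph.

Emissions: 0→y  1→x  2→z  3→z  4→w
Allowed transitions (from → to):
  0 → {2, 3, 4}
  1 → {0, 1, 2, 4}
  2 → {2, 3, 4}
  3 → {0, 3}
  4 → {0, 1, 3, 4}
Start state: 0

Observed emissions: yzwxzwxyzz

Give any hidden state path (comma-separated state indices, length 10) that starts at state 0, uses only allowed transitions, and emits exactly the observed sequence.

0,2,4,1,2,4,1,0,2,2

  [0] y  {0}  => 0  start
  [1] z  {2,3}  => 2  0->2 ok
  [2] w  {4}  => 4  2->4 ok
  [3] x  {1}  => 1  4->1 ok
  [4] z  {2,3}  => 2  1->2 ok
  [5] w  {4}  => 4  2->4 ok
  [6] x  {1}  => 1  4->1 ok
  [7] y  {0}  => 0  1->0 ok
  [8] z  {2,3}  => 2  0->2 ok
  [9] z  {2,3}  => 2  2->2 ok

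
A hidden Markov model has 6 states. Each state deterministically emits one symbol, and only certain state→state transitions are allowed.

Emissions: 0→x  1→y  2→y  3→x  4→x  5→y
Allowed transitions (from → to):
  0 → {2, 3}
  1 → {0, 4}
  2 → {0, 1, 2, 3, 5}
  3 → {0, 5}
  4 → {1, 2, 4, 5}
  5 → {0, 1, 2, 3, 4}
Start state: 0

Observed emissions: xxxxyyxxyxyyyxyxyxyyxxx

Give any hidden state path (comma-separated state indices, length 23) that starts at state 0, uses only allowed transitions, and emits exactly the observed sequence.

0,3,0,3,5,1,0,3,5,0,2,2,1,4,5,3,5,0,2,1,0,3,0

  0: obs=x cand={0,3,4} pick 0 [start]
  1: obs=x cand={0,3,4} pick 3 [0->3 ok]
  2: obs=x cand={0,3,4} pick 0 [3->0 ok]
  3: obs=x cand={0,3,4} pick 3 [0->3 ok]
  4: obs=y cand={1,2,5} pick 5 [3->5 ok]
  5: obs=y cand={1,2,5} pick 1 [5->1 ok]
  6: obs=x cand={0,3,4} pick 0 [1->0 ok]
  7: obs=x cand={0,3,4} pick 3 [0->3 ok]
  8: obs=y cand={1,2,5} pick 5 [3->5 ok]
  9: obs=x cand={0,3,4} pick 0 [5->0 ok]
  10: obs=y cand={1,2,5} pick 2 [0->2 ok]
  11: obs=y cand={1,2,5} pick 2 [2->2 ok]
  12: obs=y cand={1,2,5} pick 1 [2->1 ok]
  13: obs=x cand={0,3,4} pick 4 [1->4 ok]
  14: obs=y cand={1,2,5} pick 5 [4->5 ok]
  15: obs=x cand={0,3,4} pick 3 [5->3 ok]
  16: obs=y cand={1,2,5} pick 5 [3->5 ok]
  17: obs=x cand={0,3,4} pick 0 [5->0 ok]
  18: obs=y cand={1,2,5} pick 2 [0->2 ok]
  19: obs=y cand={1,2,5} pick 1 [2->1 ok]
  20: obs=x cand={0,3,4} pick 0 [1->0 ok]
  21: obs=x cand={0,3,4} pick 3 [0->3 ok]
  22: obs=x cand={0,3,4} pick 0 [3->0 ok]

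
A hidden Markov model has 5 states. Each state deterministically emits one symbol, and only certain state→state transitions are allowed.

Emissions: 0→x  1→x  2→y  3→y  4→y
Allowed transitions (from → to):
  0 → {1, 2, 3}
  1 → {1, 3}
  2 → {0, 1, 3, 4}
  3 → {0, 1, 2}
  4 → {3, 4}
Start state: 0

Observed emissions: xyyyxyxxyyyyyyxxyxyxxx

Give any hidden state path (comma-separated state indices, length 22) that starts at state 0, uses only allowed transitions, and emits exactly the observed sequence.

  0: obs=x cand={0,1} pick 0 [start]
  1: obs=y cand={2,3,4} pick 2 [0->2 ok]
  2: obs=y cand={2,3,4} pick 3 [2->3 ok]
  3: obs=y cand={2,3,4} pick 2 [3->2 ok]
  4: obs=x cand={0,1} pick 0 [2->0 ok]
  5: obs=y cand={2,3,4} pick 2 [0->2 ok]
  6: obs=x cand={0,1} pick 1 [2->1 ok]
  7: obs=x cand={0,1} pick 1 [1->1 ok]
  8: obs=y cand={2,3,4} pick 3 [1->3 ok]
  9: obs=y cand={2,3,4} pick 2 [3->2 ok]
  10: obs=y cand={2,3,4} pick 3 [2->3 ok]
  11: obs=y cand={2,3,4} pick 2 [3->2 ok]
  12: obs=y cand={2,3,4} pick 4 [2->4 ok]
  13: obs=y cand={2,3,4} pick 3 [4->3 ok]
  14: obs=x cand={0,1} pick 1 [3->1 ok]
  15: obs=x cand={0,1} pick 1 [1->1 ok]
  16: obs=y cand={2,3,4} pick 3 [1->3 ok]
  17: obs=x cand={0,1} pick 0 [3->0 ok]
  18: obs=y cand={2,3,4} pick 2 [0->2 ok]
  19: obs=x cand={0,1} pick 0 [2->0 ok]
  20: obs=x cand={0,1} pick 1 [0->1 ok]
  21: obs=x cand={0,1} pick 1 [1->1 ok]

0,2,3,2,0,2,1,1,3,2,3,2,4,3,1,1,3,0,2,0,1,1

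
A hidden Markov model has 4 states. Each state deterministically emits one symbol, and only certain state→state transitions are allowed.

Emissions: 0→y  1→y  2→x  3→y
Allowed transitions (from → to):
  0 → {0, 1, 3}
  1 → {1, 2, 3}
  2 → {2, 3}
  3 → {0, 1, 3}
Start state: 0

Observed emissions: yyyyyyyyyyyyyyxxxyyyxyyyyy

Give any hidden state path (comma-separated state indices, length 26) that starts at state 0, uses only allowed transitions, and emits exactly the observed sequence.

0,3,3,1,1,3,3,0,1,3,3,0,3,1,2,2,2,3,3,1,2,3,3,3,0,0

  0: obs=y cand={0,1,3} pick 0 [start]
  1: obs=y cand={0,1,3} pick 3 [0->3 ok]
  2: obs=y cand={0,1,3} pick 3 [3->3 ok]
  3: obs=y cand={0,1,3} pick 1 [3->1 ok]
  4: obs=y cand={0,1,3} pick 1 [1->1 ok]
  5: obs=y cand={0,1,3} pick 3 [1->3 ok]
  6: obs=y cand={0,1,3} pick 3 [3->3 ok]
  7: obs=y cand={0,1,3} pick 0 [3->0 ok]
  8: obs=y cand={0,1,3} pick 1 [0->1 ok]
  9: obs=y cand={0,1,3} pick 3 [1->3 ok]
  10: obs=y cand={0,1,3} pick 3 [3->3 ok]
  11: obs=y cand={0,1,3} pick 0 [3->0 ok]
  12: obs=y cand={0,1,3} pick 3 [0->3 ok]
  13: obs=y cand={0,1,3} pick 1 [3->1 ok]
  14: obs=x cand={2} pick 2 [1->2 ok]
  15: obs=x cand={2} pick 2 [2->2 ok]
  16: obs=x cand={2} pick 2 [2->2 ok]
  17: obs=y cand={0,1,3} pick 3 [2->3 ok]
  18: obs=y cand={0,1,3} pick 3 [3->3 ok]
  19: obs=y cand={0,1,3} pick 1 [3->1 ok]
  20: obs=x cand={2} pick 2 [1->2 ok]
  21: obs=y cand={0,1,3} pick 3 [2->3 ok]
  22: obs=y cand={0,1,3} pick 3 [3->3 ok]
  23: obs=y cand={0,1,3} pick 3 [3->3 ok]
  24: obs=y cand={0,1,3} pick 0 [3->0 ok]
  25: obs=y cand={0,1,3} pick 0 [0->0 ok]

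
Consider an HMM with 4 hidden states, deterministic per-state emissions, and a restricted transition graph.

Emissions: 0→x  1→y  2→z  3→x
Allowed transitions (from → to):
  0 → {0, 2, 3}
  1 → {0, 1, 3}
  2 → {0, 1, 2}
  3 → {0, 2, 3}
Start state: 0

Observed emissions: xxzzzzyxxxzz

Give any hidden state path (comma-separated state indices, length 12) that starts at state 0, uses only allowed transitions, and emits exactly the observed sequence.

  0: obs=x cand={0,3} pick 0 [start]
  1: obs=x cand={0,3} pick 3 [0->3 ok]
  2: obs=z cand={2} pick 2 [3->2 ok]
  3: obs=z cand={2} pick 2 [2->2 ok]
  4: obs=z cand={2} pick 2 [2->2 ok]
  5: obs=z cand={2} pick 2 [2->2 ok]
  6: obs=y cand={1} pick 1 [2->1 ok]
  7: obs=x cand={0,3} pick 0 [1->0 ok]
  8: obs=x cand={0,3} pick 3 [0->3 ok]
  9: obs=x cand={0,3} pick 0 [3->0 ok]
  10: obs=z cand={2} pick 2 [0->2 ok]
  11: obs=z cand={2} pick 2 [2->2 ok]

0,3,2,2,2,2,1,0,3,0,2,2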